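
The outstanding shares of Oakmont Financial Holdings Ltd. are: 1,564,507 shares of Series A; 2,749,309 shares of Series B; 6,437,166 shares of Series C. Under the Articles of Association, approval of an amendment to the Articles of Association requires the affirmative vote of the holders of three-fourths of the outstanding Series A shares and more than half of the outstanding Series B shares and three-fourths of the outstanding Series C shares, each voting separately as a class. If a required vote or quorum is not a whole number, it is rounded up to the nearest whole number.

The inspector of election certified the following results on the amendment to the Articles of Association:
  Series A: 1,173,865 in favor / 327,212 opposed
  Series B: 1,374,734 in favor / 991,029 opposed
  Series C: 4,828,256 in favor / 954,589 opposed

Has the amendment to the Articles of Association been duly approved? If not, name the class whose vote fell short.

Approved — every class gave the required vote.

Series A: 3/4 of 1564507 = 1173380.25, rounded up to 1173381; 1,173,381 required, 1,173,865 in favor — approved.
Series B: a majority of 2749309 is 1374655; 1,374,655 required, 1,374,734 in favor — approved.
Series C: 3/4 of 6437166 = 4827874.50, rounded up to 4827875; 4,827,875 required, 4,828,256 in favor — approved.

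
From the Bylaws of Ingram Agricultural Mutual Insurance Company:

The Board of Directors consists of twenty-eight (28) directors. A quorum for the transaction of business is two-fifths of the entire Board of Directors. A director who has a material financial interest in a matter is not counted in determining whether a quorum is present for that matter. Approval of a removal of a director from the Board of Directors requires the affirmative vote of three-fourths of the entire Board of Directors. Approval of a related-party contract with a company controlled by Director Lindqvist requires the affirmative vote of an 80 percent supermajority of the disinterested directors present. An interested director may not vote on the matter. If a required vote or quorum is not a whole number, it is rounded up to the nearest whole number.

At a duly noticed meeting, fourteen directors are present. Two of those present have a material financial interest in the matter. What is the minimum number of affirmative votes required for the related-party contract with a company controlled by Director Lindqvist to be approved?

10

The related-party contract with a company controlled by Director Lindqvist requires four-fifths of the disinterested directors present (14 − 2 = 12).
4/5 of 12 = 9.60, rounded up to 10.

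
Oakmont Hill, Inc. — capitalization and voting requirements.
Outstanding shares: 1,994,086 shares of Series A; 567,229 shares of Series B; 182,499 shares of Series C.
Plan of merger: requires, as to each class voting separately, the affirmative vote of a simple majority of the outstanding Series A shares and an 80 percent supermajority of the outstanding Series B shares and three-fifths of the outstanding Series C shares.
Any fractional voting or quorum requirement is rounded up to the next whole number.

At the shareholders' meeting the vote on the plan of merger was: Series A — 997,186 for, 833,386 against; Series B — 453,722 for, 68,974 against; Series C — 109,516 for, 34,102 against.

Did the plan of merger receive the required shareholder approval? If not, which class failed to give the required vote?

Series A: a majority of 1994086 is 997044; 997,044 required, 997,186 in favor — approved.
Series B: 4/5 of 567229 = 453783.20, rounded up to 453784; 453,784 required, 453,722 in favor — not approved.
Series C: 3/5 of 182499 = 109499.40, rounded up to 109500; 109,500 required, 109,516 in favor — approved.

Not approved — the Series B shares did not give the required vote.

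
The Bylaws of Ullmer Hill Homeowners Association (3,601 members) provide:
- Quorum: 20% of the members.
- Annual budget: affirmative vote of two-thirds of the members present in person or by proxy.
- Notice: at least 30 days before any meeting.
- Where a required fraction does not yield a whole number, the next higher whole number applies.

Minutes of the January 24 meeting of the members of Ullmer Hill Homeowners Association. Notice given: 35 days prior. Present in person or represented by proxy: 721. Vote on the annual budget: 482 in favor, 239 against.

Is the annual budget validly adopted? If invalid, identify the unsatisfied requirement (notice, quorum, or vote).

Valid — all requirements satisfied.

Notice: 35 days given; 30 required. Satisfied.
Quorum: 20% of 3,601 = 720.20, rounded up to 721; 721 present. Satisfied.
Vote: requires two-thirds of those present (721); 2/3 of 721 = 480.67, rounded up to 481, so 481 needed; 482 in favor. Satisfied.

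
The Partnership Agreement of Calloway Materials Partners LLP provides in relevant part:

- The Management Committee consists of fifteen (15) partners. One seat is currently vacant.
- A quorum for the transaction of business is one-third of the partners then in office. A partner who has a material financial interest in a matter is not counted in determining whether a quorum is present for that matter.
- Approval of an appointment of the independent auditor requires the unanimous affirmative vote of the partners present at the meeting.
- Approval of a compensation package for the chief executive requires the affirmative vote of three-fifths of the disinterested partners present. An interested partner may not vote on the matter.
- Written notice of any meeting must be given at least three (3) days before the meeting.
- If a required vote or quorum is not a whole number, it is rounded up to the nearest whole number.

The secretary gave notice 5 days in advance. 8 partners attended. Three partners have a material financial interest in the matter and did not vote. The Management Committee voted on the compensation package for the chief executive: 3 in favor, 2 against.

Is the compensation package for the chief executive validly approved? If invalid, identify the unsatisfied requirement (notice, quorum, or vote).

Notice: 5 days given; 3 required (5 ≥ 3). Satisfied.
Quorum: 8 present, but the 3 interested partners do not count, leaving 5. Quorum is 5. Satisfied.
Vote: the compensation package for the chief executive requires three-fifths of the disinterested partners present (8 − 3 = 5). 3/5 of 5 = 3, so 3 affirmative votes are needed; 3 voted in favor. Satisfied.

Valid — all requirements satisfied.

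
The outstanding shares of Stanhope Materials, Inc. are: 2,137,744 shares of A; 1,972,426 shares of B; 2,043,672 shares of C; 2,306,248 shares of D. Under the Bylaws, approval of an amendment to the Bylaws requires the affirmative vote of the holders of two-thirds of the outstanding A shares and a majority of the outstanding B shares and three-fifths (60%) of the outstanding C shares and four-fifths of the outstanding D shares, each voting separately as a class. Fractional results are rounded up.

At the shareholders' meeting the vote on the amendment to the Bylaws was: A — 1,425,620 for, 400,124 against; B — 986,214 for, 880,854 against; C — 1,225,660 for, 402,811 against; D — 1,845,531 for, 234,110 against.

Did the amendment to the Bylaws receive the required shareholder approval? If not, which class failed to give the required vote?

A: 2/3 of 2137744 = 1425162.67, rounded up to 1425163; 1,425,163 required, 1,425,620 in favor — approved.
B: a majority of 1972426 is 986214; 986,214 required, 986,214 in favor — approved.
C: 3/5 of 2043672 = 1226203.20, rounded up to 1226204; 1,226,204 required, 1,225,660 in favor — not approved.
D: 4/5 of 2306248 = 1844998.40, rounded up to 1844999; 1,844,999 required, 1,845,531 in favor — approved.

Not approved — the C shares did not give the required vote.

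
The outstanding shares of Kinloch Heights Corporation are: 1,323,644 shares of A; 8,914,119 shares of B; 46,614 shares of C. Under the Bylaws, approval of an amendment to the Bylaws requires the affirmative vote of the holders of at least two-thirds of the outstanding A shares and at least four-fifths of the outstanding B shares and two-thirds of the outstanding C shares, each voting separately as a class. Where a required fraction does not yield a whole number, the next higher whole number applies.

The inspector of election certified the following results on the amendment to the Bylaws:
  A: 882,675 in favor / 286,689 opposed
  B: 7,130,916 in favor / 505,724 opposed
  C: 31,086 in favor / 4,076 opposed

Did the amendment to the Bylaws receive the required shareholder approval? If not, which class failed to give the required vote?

Not approved — the B shares did not give the required vote.

A: 2/3 of 1323644 = 882429.33, rounded up to 882430; 882,430 required, 882,675 in favor — approved.
B: 4/5 of 8914119 = 7131295.20, rounded up to 7131296; 7,131,296 required, 7,130,916 in favor — not approved.
C: 2/3 of 46614 = 31076; 31,076 required, 31,086 in favor — approved.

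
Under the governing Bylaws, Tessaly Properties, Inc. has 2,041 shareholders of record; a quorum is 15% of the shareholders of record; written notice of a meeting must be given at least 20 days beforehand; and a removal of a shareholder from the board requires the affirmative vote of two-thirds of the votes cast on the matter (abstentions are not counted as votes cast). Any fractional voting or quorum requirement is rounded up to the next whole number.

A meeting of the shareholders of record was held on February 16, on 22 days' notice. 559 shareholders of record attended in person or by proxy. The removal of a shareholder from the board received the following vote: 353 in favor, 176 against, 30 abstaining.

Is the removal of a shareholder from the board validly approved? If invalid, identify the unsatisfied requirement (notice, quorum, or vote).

Valid — all requirements satisfied.

Notice: 22 days given; 20 required. Satisfied.
Quorum: 15% of 2,041 = 306.15, rounded up to 307; 559 present. Satisfied.
Vote: requires two-thirds of the votes cast (559 − 30 abstaining = 529); 2/3 of 529 = 352.67, rounded up to 353, so 353 needed; 353 in favor. Satisfied.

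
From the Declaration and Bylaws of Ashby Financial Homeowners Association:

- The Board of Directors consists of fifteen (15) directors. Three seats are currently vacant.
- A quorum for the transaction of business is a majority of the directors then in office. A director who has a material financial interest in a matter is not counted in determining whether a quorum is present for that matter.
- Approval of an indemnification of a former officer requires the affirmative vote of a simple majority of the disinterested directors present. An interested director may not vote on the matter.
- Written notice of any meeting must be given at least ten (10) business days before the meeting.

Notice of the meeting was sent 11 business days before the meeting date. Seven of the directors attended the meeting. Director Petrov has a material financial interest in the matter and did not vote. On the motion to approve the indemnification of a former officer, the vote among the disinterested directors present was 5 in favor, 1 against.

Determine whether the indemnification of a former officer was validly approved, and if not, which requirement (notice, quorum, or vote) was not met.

Invalid — quorum requirement not satisfied.

Notice: 11 business days given; 10 required (11 ≥ 10). Satisfied.
Quorum: 7 present, but the 1 interested director does not count, leaving 6. Quorum is 7. Not satisfied.
Vote: the indemnification of a former officer requires a majority of the disinterested directors present (7 − 1 = 6). A majority of 6 is 4, so 4 affirmative votes are needed; 5 voted in favor. Satisfied. (Moot — without a quorum no business can be validly transacted.)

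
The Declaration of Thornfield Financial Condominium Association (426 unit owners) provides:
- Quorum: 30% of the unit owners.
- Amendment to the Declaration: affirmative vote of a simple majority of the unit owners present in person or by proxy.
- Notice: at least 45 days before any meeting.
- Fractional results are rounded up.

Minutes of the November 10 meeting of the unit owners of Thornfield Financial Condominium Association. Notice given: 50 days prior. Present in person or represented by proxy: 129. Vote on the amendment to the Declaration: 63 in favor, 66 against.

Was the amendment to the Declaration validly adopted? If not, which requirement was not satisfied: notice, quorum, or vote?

Invalid — vote requirement not satisfied.

Notice: 50 days given; 45 required. Satisfied.
Quorum: 30% of 426 = 127.80, rounded up to 128; 129 present. Satisfied.
Vote: requires a majority of those present (129); a majority of 129 is 65, so 65 needed; 63 in favor. Not satisfied.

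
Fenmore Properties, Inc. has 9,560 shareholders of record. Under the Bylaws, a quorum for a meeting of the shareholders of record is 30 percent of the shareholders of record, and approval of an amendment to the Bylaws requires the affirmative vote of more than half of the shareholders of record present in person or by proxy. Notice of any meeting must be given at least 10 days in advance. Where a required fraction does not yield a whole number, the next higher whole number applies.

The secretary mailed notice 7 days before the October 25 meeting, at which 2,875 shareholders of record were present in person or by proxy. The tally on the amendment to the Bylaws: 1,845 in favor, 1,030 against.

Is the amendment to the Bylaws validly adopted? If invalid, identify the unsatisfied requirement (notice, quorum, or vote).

Invalid — notice requirement not satisfied.

Notice: 7 days given; 10 required. Not satisfied.
Quorum: 30% of 9,560 = 2,868; 2,875 present. Satisfied.
Vote: requires a majority of those present (2,875); a majority of 2875 is 1438, so 1,438 needed; 1,845 in favor. Satisfied.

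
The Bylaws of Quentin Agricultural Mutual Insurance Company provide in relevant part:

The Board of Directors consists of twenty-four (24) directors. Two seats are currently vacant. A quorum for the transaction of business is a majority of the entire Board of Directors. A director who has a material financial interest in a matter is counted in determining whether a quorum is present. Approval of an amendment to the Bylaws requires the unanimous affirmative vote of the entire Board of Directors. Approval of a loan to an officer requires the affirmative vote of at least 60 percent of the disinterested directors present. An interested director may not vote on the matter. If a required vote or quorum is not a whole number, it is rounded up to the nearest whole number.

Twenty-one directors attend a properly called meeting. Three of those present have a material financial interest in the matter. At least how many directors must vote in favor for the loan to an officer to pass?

11

The loan to an officer requires three-fifths of the disinterested directors present (21 − 3 = 18).
3/5 of 18 = 10.80, rounded up to 11.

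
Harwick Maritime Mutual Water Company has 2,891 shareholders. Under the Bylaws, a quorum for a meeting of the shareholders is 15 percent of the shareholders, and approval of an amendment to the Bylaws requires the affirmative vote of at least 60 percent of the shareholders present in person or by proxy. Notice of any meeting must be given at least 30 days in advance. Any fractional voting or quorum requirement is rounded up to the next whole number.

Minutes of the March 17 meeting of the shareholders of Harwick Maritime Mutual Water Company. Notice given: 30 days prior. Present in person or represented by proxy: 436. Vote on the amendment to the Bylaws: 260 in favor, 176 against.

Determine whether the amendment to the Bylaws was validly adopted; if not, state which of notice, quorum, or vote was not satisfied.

Invalid — vote requirement not satisfied.

Notice: 30 days given; 30 required. Satisfied.
Quorum: 15% of 2,891 = 433.65, rounded up to 434; 436 present. Satisfied.
Vote: requires three-fifths of those present (436); 3/5 of 436 = 261.60, rounded up to 262, so 262 needed; 260 in favor. Not satisfied.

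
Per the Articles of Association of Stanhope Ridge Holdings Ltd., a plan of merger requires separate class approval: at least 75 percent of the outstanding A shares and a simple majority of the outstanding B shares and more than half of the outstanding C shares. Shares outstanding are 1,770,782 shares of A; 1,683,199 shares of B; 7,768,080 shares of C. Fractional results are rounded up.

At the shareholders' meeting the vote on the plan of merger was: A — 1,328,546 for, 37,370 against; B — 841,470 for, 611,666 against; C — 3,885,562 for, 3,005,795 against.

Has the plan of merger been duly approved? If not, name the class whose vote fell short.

Not approved — the B shares did not give the required vote.

A: 3/4 of 1770782 = 1328086.50, rounded up to 1328087; 1,328,087 required, 1,328,546 in favor — approved.
B: a majority of 1683199 is 841600; 841,600 required, 841,470 in favor — not approved.
C: a majority of 7768080 is 3884041; 3,884,041 required, 3,885,562 in favor — approved.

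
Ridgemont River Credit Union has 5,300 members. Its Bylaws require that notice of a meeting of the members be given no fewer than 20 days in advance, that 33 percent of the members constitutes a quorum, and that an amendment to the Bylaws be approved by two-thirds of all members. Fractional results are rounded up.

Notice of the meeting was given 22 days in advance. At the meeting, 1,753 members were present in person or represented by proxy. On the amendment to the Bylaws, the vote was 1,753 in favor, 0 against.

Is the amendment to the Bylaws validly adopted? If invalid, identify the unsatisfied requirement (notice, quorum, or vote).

Notice: 22 days given; 20 required. Satisfied.
Quorum: 33% of 5,300 = 1,749; 1,753 present. Satisfied.
Vote: requires two-thirds of all members (5,300); 2/3 of 5300 = 3533.33, rounded up to 3534, so 3,534 needed; 1,753 in favor. Not satisfied.

Invalid — vote requirement not satisfied.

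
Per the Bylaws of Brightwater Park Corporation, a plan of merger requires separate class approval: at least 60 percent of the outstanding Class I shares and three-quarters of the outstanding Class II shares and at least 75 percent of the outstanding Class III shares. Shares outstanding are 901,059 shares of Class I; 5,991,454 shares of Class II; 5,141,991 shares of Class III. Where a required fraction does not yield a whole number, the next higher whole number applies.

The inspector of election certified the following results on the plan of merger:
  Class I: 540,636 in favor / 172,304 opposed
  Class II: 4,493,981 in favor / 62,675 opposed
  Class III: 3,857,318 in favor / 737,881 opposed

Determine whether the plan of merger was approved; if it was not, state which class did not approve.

Class I: 3/5 of 901059 = 540635.40, rounded up to 540636; 540,636 required, 540,636 in favor — approved.
Class II: 3/4 of 5991454 = 4493590.50, rounded up to 4493591; 4,493,591 required, 4,493,981 in favor — approved.
Class III: 3/4 of 5141991 = 3856493.25, rounded up to 3856494; 3,856,494 required, 3,857,318 in favor — approved.

Approved — every class gave the required vote.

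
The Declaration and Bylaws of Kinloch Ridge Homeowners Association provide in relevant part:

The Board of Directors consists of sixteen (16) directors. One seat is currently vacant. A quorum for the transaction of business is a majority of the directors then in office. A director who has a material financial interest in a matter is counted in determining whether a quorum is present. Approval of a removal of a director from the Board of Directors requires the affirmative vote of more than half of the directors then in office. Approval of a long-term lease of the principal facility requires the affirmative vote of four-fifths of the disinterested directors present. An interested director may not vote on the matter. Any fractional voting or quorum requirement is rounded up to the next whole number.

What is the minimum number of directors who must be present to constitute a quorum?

A majority of 15 is 8.

8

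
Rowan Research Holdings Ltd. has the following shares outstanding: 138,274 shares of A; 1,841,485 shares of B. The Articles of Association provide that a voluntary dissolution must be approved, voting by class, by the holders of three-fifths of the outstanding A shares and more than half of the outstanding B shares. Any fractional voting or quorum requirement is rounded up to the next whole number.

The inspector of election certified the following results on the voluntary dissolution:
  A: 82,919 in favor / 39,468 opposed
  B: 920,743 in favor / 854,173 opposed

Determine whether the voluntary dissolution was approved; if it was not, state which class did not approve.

A: 3/5 of 138274 = 82964.40, rounded up to 82965; 82,965 required, 82,919 in favor — not approved.
B: a majority of 1841485 is 920743; 920,743 required, 920,743 in favor — approved.

Not approved — the A shares did not give the required vote.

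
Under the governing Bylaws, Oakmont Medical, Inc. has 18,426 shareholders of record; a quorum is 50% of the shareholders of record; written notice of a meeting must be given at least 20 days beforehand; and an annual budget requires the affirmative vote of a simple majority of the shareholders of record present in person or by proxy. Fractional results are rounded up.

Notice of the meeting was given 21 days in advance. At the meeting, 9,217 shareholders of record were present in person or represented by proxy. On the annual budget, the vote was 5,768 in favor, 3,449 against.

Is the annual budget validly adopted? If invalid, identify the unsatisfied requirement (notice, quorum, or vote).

Valid — all requirements satisfied.

Notice: 21 days given; 20 required. Satisfied.
Quorum: 50% of 18,426 = 9,213; 9,217 present. Satisfied.
Vote: requires a majority of those present (9,217); a majority of 9217 is 4609, so 4,609 needed; 5,768 in favor. Satisfied.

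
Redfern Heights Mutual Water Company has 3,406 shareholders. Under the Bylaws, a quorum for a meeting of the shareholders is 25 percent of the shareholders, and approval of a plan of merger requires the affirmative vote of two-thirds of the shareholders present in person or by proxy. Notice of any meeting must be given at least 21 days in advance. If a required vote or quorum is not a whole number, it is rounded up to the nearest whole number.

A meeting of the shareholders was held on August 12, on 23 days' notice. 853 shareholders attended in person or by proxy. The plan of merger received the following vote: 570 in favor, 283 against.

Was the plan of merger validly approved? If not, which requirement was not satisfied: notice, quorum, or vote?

Valid — all requirements satisfied.

Notice: 23 days given; 21 required. Satisfied.
Quorum: 25% of 3,406 = 851.50, rounded up to 852; 853 present. Satisfied.
Vote: requires two-thirds of those present (853); 2/3 of 853 = 568.67, rounded up to 569, so 569 needed; 570 in favor. Satisfied.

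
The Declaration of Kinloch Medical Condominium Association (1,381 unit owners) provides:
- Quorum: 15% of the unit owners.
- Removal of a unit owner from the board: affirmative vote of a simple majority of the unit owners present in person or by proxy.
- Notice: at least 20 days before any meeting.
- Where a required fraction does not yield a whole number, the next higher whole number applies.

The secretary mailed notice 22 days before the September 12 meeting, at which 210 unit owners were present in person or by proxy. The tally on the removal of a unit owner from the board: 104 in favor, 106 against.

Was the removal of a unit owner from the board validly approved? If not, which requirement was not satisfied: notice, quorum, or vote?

Invalid — vote requirement not satisfied.

Notice: 22 days given; 20 required. Satisfied.
Quorum: 15% of 1,381 = 207.15, rounded up to 208; 210 present. Satisfied.
Vote: requires a majority of those present (210); a majority of 210 is 106, so 106 needed; 104 in favor. Not satisfied.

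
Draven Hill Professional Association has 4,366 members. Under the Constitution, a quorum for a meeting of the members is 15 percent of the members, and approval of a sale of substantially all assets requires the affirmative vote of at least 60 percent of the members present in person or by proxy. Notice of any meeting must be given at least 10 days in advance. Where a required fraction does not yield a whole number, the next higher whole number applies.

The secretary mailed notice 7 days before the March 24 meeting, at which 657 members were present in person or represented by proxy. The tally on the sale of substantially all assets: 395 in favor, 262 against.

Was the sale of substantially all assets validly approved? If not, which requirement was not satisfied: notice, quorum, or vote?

Notice: 7 days given; 10 required. Not satisfied.
Quorum: 15% of 4,366 = 654.90, rounded up to 655; 657 present. Satisfied.
Vote: requires three-fifths of those present (657); 3/5 of 657 = 394.20, rounded up to 395, so 395 needed; 395 in favor. Satisfied.

Invalid — notice requirement not satisfied.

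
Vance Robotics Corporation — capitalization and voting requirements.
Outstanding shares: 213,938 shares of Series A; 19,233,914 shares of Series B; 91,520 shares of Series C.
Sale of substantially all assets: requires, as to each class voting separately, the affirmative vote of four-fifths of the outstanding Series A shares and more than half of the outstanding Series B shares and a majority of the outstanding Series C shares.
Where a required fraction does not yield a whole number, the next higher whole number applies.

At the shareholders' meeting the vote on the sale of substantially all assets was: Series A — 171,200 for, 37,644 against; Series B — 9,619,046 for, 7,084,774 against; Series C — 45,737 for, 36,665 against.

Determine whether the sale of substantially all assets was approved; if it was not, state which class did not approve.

Series A: 4/5 of 213938 = 171150.40, rounded up to 171151; 171,151 required, 171,200 in favor — approved.
Series B: a majority of 19233914 is 9616958; 9,616,958 required, 9,619,046 in favor — approved.
Series C: a majority of 91520 is 45761; 45,761 required, 45,737 in favor — not approved.

Not approved — the Series C shares did not give the required vote.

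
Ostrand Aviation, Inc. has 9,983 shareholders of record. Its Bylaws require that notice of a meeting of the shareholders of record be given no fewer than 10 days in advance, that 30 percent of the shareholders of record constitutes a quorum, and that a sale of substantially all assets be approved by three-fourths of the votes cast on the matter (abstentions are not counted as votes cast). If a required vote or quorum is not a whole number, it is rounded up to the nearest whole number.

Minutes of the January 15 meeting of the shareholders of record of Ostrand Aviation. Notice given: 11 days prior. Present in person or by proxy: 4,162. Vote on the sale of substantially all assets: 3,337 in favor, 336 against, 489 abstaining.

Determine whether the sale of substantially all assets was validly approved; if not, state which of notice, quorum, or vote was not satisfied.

Notice: 11 days given; 10 required. Satisfied.
Quorum: 30% of 9,983 = 2,994.90, rounded up to 2,995; 4,162 present. Satisfied.
Vote: requires three-fourths of the votes cast (4,162 − 489 abstaining = 3,673); 3/4 of 3673 = 2754.75, rounded up to 2755, so 2,755 needed; 3,337 in favor. Satisfied.

Valid — all requirements satisfied.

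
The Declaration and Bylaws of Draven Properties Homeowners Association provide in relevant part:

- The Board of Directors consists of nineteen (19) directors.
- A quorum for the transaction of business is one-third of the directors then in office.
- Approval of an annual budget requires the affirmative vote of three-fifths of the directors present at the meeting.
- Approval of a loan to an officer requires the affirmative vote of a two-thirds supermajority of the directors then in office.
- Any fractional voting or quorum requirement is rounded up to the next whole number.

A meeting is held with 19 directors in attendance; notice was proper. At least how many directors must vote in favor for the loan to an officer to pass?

The loan to an officer requires two-thirds of the directors then in office (19).
2/3 of 19 = 12.67, rounded up to 13.

13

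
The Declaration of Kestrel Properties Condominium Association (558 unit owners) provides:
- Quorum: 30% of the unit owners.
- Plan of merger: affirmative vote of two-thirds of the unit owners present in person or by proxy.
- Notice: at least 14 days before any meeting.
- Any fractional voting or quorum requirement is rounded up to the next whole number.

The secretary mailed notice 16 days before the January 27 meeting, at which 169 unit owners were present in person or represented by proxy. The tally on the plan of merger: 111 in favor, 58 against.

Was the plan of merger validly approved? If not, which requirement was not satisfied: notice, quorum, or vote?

Notice: 16 days given; 14 required. Satisfied.
Quorum: 30% of 558 = 167.40, rounded up to 168; 169 present. Satisfied.
Vote: requires two-thirds of those present (169); 2/3 of 169 = 112.67, rounded up to 113, so 113 needed; 111 in favor. Not satisfied.

Invalid — vote requirement not satisfied.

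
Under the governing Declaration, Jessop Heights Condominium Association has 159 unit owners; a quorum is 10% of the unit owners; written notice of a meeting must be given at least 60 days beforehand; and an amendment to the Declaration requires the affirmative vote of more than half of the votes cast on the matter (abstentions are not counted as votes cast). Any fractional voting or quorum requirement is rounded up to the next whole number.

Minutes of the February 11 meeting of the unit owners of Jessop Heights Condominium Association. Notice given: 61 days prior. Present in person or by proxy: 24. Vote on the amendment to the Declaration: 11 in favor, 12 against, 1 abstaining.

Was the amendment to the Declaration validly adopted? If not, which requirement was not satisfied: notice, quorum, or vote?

Invalid — vote requirement not satisfied.

Notice: 61 days given; 60 required. Satisfied.
Quorum: 10% of 159 = 15.90, rounded up to 16; 24 present. Satisfied.
Vote: requires a majority of the votes cast (24 − 1 abstaining = 23); a majority of 23 is 12, so 12 needed; 11 in favor. Not satisfied.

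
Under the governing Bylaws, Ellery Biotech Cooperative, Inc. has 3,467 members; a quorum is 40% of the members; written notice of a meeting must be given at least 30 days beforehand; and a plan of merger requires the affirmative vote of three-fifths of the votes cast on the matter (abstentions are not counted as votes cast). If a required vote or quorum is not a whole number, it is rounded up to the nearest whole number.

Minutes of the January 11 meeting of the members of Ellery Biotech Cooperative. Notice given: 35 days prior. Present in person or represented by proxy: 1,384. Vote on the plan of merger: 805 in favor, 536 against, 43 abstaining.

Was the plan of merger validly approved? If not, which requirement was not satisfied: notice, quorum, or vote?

Invalid — quorum requirement not satisfied.

Notice: 35 days given; 30 required. Satisfied.
Quorum: 40% of 3,467 = 1,386.80, rounded up to 1,387; 1,384 present. Not satisfied.
Vote: requires three-fifths of the votes cast (1,384 − 43 abstaining = 1,341); 3/5 of 1341 = 804.60, rounded up to 805, so 805 needed; 805 in favor. Satisfied.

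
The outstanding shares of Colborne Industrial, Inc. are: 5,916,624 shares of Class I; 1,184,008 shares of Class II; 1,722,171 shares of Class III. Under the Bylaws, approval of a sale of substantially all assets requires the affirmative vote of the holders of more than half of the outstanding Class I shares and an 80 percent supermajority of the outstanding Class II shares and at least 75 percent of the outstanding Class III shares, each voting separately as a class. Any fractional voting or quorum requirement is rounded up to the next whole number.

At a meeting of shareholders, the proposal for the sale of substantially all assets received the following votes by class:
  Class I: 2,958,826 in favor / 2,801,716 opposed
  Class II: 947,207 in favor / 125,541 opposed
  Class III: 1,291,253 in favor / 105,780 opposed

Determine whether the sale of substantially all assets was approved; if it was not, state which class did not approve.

Class I: a majority of 5916624 is 2958313; 2,958,313 required, 2,958,826 in favor — approved.
Class II: 4/5 of 1184008 = 947206.40, rounded up to 947207; 947,207 required, 947,207 in favor — approved.
Class III: 3/4 of 1722171 = 1291628.25, rounded up to 1291629; 1,291,629 required, 1,291,253 in favor — not approved.

Not approved — the Class III shares did not give the required vote.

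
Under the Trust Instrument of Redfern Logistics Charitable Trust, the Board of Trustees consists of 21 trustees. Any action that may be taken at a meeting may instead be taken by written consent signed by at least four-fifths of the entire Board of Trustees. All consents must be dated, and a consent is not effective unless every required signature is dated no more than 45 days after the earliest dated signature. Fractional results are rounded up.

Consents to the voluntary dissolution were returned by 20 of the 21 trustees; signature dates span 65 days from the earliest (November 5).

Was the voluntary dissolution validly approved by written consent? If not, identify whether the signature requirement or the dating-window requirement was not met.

Signatures required: at least four-fifths of 21 — 4/5 of 21 = 16.80, rounded up to 17, so 17 needed; 20 signed. Sufficient.
Dating window: the latest signature is 65 days after the earliest; the limit is 45 days. Outside the window.

Not effective — dating-window requirement not satisfied.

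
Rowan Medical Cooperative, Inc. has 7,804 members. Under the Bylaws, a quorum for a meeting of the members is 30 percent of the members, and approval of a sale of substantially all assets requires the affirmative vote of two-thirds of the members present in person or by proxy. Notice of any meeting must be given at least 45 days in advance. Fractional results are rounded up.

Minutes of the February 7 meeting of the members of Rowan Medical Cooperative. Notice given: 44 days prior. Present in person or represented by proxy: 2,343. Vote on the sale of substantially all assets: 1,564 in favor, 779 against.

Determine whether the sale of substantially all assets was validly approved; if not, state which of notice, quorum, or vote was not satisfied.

Invalid — notice requirement not satisfied.

Notice: 44 days given; 45 required. Not satisfied.
Quorum: 30% of 7,804 = 2,341.20, rounded up to 2,342; 2,343 present. Satisfied.
Vote: requires two-thirds of those present (2,343); 2/3 of 2343 = 1562, so 1,562 needed; 1,564 in favor. Satisfied.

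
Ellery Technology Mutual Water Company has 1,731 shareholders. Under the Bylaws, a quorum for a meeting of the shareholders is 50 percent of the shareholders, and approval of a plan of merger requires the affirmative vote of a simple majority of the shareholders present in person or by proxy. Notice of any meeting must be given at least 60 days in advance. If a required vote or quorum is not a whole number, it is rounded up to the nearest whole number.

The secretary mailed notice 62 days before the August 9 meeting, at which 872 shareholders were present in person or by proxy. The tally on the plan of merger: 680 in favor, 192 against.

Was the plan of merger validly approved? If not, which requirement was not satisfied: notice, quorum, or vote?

Notice: 62 days given; 60 required. Satisfied.
Quorum: 50% of 1,731 = 865.50, rounded up to 866; 872 present. Satisfied.
Vote: requires a majority of those present (872); a majority of 872 is 437, so 437 needed; 680 in favor. Satisfied.

Valid — all requirements satisfied.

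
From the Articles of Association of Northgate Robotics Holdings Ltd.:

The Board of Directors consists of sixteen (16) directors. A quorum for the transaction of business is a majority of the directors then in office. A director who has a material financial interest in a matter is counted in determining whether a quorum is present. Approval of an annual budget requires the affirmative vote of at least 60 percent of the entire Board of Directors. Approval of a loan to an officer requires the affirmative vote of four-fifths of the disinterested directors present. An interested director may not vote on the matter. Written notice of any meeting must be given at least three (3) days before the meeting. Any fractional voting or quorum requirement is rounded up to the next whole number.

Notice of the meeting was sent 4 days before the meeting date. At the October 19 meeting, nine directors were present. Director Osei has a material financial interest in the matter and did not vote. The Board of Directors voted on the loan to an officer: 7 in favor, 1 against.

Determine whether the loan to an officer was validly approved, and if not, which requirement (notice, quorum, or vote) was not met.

Notice: 4 days given; 3 required (4 ≥ 3). Satisfied.
Quorum: 9 present (interested directors count toward quorum); quorum is 9. Satisfied.
Vote: the loan to an officer requires four-fifths of the disinterested directors present (9 − 1 = 8). 4/5 of 8 = 6.40, rounded up to 7, so 7 affirmative votes are needed; 7 voted in favor. Satisfied.

Valid — all requirements satisfied.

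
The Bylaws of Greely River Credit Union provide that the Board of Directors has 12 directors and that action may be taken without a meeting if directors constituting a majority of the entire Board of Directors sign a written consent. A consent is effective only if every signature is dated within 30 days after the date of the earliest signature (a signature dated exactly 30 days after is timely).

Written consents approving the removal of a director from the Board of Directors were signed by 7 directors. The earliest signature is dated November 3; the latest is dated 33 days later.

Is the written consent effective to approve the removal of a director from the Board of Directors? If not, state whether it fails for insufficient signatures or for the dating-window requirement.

Signatures required: a majority of 12 — a majority of 12 is 7, so 7 needed; 7 signed. Sufficient.
Dating window: the latest signature is 33 days after the earliest; the limit is 30 days. Outside the window.

Not effective — dating-window requirement not satisfied.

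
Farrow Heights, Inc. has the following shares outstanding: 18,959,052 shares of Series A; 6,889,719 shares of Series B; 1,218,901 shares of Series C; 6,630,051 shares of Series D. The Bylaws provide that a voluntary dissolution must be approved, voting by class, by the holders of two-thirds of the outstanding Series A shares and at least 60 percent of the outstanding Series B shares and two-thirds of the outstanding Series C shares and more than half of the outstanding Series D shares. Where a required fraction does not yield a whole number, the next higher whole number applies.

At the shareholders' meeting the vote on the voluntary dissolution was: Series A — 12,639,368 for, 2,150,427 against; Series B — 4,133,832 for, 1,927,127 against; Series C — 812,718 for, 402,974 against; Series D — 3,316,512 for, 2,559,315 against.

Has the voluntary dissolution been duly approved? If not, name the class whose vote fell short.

Series A: 2/3 of 18959052 = 12639368; 12,639,368 required, 12,639,368 in favor — approved.
Series B: 3/5 of 6889719 = 4133831.40, rounded up to 4133832; 4,133,832 required, 4,133,832 in favor — approved.
Series C: 2/3 of 1218901 = 812600.67, rounded up to 812601; 812,601 required, 812,718 in favor — approved.
Series D: a majority of 6630051 is 3315026; 3,315,026 required, 3,316,512 in favor — approved.

Approved — every class gave the required vote.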